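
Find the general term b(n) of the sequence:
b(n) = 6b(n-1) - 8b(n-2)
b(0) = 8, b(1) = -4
Characteristic equation: x² - 6x + 8 = 0, which factors as (x - (2))(x - (4)) = 0.
Roots r₁ = 2, r₂ = 4 (distinct).
General solution: b(n) = A·(2)^n + B·(4)^n.
From b(0) = 8: A + B = 8.
From b(1) = -4: 2A + 4B = -4.
Solving: A = 18, B = -10.
So b(n) = 18 \cdot 2^{n} - 10 \cdot 4^{n}.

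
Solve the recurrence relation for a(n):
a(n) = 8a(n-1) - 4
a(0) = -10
First-order linear non-homogeneous.
Homogeneous solution: a_h(n) = A·(8)^n.
Try constant particular solution a_p = K: K = 8K - 4 ⇒ K = \frac{4}{7}.
General: a(n) = A·(8)^n + \frac{4}{7}.
Apply a(0) = -10: A + \frac{4}{7} = -10 ⇒ A = - \frac{74}{7}.
So a(n) = \frac{4}{7} - \frac{74 \cdot 8^{n}}{7}.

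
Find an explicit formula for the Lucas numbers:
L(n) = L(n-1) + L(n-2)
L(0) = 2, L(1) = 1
This is the Lucas sequence.
Characteristic equation: x² - x - 1 = 0; roots r₁ = \frac{1}{2} + \frac{\sqrt{5}}{2}, r₂ = \frac{1}{2} - \frac{\sqrt{5}}{2}.
General: L(n) = A·r₁^n + B·r₂^n. Solving with L(0)=2, L(1)=1 gives A = 1, B = 1.
So L(n) = 2^{- n} \left(\left(1 - \sqrt{5}\right)^{n} + \left(1 + \sqrt{5}\right)^{n}\right).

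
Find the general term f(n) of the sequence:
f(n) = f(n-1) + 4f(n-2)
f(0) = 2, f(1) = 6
Characteristic equation: x² - x - 4 = 0.
Discriminant Δ = (1)² + 4·(4) = 17.
Roots r₁,₂ = (1 ± √17)/2, so r₁ = \frac{1}{2} + \frac{\sqrt{17}}{2}, r₂ = \frac{1}{2} - \frac{\sqrt{17}}{2}.
General solution: f(n) = A·r₁^n + B·r₂^n.
From the initial conditions, A + B = 2 and r₁A + r₂B = 6.
Since r₁ - r₂ = √17: A = (6 - (2)r₂)/√17 = 1 + \frac{5 \sqrt{17}}{17}, and B = 2 - A = 1 - \frac{5 \sqrt{17}}{17}.
So f(n) = \left(1 + \frac{5 \sqrt{17}}{17}\right)\left(\frac{1}{2} + \frac{\sqrt{17}}{2}\right)^n + \left(1 - \frac{5 \sqrt{17}}{17}\right)\left(\frac{1}{2} - \frac{\sqrt{17}}{2}\right)^n.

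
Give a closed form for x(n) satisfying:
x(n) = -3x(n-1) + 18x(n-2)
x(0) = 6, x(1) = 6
Characteristic equation: x² + 3x - 18 = 0, which factors as (x - (-6))(x - (3)) = 0.
Roots r₁ = -6, r₂ = 3 (distinct).
General solution: x(n) = A·(-6)^n + B·(3)^n.
From x(0) = 6: A + B = 6.
From x(1) = 6: -6A + 3B = 6.
Solving: A = \frac{4}{3}, B = \frac{14}{3}.
So x(n) = \frac{4 \left(-6\right)^{n}}{3} + \frac{14 \cdot 3^{n}}{3}.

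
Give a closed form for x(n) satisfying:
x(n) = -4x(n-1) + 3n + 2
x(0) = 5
First-order linear with linear forcing.
Homogeneous solution: x_h(n) = A·(-4)^n.
Try particular x_p(n) = pn + q. Substituting:
  pn + q = -4(p(n-1) + q) + 3n + 2.
Matching the n-coefficient: p = -4p + 3 ⇒ p = \frac{3}{5}.
Matching constants: q = 4p - 4q + 2 ⇒ q = \frac{22}{25}.
General: x(n) = A·(-4)^n + \frac{3 n}{5} + \frac{22}{25}.
Apply x(0) = 5: A + \frac{22}{25} = 5 ⇒ A = \frac{103}{25}.
So x(n) = \frac{103 \left(-4\right)^{n}}{25} + \frac{3 n}{5} + \frac{22}{25}.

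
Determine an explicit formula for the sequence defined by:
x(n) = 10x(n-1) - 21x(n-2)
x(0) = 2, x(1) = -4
Characteristic equation: x² - 10x + 21 = 0, which factors as (x - (3))(x - (7)) = 0.
Roots r₁ = 3, r₂ = 7 (distinct).
General solution: x(n) = A·(3)^n + B·(7)^n.
From x(0) = 2: A + B = 2.
From x(1) = -4: 3A + 7B = -4.
Solving: A = \frac{9}{2}, B = - \frac{5}{2}.
So x(n) = \frac{9 \cdot 3^{n}}{2} - \frac{5 \cdot 7^{n}}{2}.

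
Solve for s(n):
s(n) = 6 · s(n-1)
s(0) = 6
Pure geometric recurrence with ratio 6.
By induction s(n) = s(0) · (6)^n = 6 \cdot 6^{n}.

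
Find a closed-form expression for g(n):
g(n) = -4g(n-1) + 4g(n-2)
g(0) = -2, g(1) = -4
Characteristic equation: x² + 4x - 4 = 0.
Discriminant Δ = (-4)² + 4·(4) = 32.
Roots r₁,₂ = (-4 ± √32)/2, so r₁ = -2 + 2 \sqrt{2}, r₂ = - 2 \sqrt{2} - 2.
General solution: g(n) = A·r₁^n + B·r₂^n.
From the initial conditions, A + B = -2 and r₁A + r₂B = -4.
Since r₁ - r₂ = √32: A = (-4 - (-2)r₂)/√32 = - \sqrt{2} - 1, and B = -2 - A = -1 + \sqrt{2}.
So g(n) = \left(- \sqrt{2} - 1\right)\left(-2 + 2 \sqrt{2}\right)^n + \left(-1 + \sqrt{2}\right)\left(- 2 \sqrt{2} - 2\right)^n.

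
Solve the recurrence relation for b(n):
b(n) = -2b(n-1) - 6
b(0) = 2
First-order linear non-homogeneous.
Homogeneous solution: b_h(n) = A·(-2)^n.
Try constant particular solution b_p = K: K = -2K - 6 ⇒ K = -2.
General: b(n) = A·(-2)^n - 2.
Apply b(0) = 2: A - 2 = 2 ⇒ A = 4.
So b(n) = 4 \left(-2\right)^{n} - 2.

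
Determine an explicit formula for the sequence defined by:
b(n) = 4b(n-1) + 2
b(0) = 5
First-order linear non-homogeneous.
Homogeneous solution: b_h(n) = A·(4)^n.
Try constant particular solution b_p = K: K = 4K + 2 ⇒ K = - \frac{2}{3}.
General: b(n) = A·(4)^n - \frac{2}{3}.
Apply b(0) = 5: A - \frac{2}{3} = 5 ⇒ A = \frac{17}{3}.
So b(n) = \frac{17 \cdot 4^{n}}{3} - \frac{2}{3}.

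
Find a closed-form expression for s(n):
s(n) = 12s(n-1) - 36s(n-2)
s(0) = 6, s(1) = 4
Characteristic equation: x² - 12x + 36 = 0, which is (x - (6))².
Repeated root r = 6.
General solution: s(n) = (A + Bn)·(6)^n.
From s(0) = 6: A = 6.
From s(1) = 4: (A + B)·(6) = 4 ⇒ B = - \frac{16}{3}.
So s(n) = \left(6 - \frac{16 n}{3}\right) \cdot (6)^n.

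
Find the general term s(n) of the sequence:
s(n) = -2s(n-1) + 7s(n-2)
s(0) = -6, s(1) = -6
Characteristic equation: x² + 2x - 7 = 0.
Discriminant Δ = (-2)² + 4·(7) = 32.
Roots r₁,₂ = (-2 ± √32)/2, so r₁ = -1 + 2 \sqrt{2}, r₂ = - 2 \sqrt{2} - 1.
General solution: s(n) = A·r₁^n + B·r₂^n.
From the initial conditions, A + B = -6 and r₁A + r₂B = -6.
Since r₁ - r₂ = √32: A = (-6 - (-6)r₂)/√32 = -3 - \frac{3 \sqrt{2}}{2}, and B = -6 - A = -3 + \frac{3 \sqrt{2}}{2}.
So s(n) = \left(-3 - \frac{3 \sqrt{2}}{2}\right)\left(-1 + 2 \sqrt{2}\right)^n + \left(-3 + \frac{3 \sqrt{2}}{2}\right)\left(- 2 \sqrt{2} - 1\right)^n.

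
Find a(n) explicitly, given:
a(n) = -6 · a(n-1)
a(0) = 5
Pure geometric recurrence with ratio -6.
By induction a(n) = a(0) · (-6)^n = 5 \left(-6\right)^{n}.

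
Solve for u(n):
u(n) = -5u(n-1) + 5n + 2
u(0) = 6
First-order linear with linear forcing.
Homogeneous solution: u_h(n) = A·(-5)^n.
Try particular u_p(n) = pn + q. Substituting:
  pn + q = -5(p(n-1) + q) + 5n + 2.
Matching the n-coefficient: p = -5p + 5 ⇒ p = \frac{5}{6}.
Matching constants: q = 5p - 5q + 2 ⇒ q = \frac{37}{36}.
General: u(n) = A·(-5)^n + \frac{5 n}{6} + \frac{37}{36}.
Apply u(0) = 6: A + \frac{37}{36} = 6 ⇒ A = \frac{179}{36}.
So u(n) = \frac{179 \left(-5\right)^{n}}{36} + \frac{5 n}{6} + \frac{37}{36}.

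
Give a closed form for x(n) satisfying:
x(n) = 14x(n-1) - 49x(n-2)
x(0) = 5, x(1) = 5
Characteristic equation: x² - 14x + 49 = 0, which is (x - (7))².
Repeated root r = 7.
General solution: x(n) = (A + Bn)·(7)^n.
From x(0) = 5: A = 5.
From x(1) = 5: (A + B)·(7) = 5 ⇒ B = - \frac{30}{7}.
So x(n) = \left(5 - \frac{30 n}{7}\right) \cdot (7)^n.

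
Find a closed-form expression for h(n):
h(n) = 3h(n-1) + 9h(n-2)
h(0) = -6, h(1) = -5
Characteristic equation: x² - 3x - 9 = 0.
Discriminant Δ = (3)² + 4·(9) = 45.
Roots r₁,₂ = (3 ± √45)/2, so r₁ = \frac{3}{2} + \frac{3 \sqrt{5}}{2}, r₂ = \frac{3}{2} - \frac{3 \sqrt{5}}{2}.
General solution: h(n) = A·r₁^n + B·r₂^n.
From the initial conditions, A + B = -6 and r₁A + r₂B = -5.
Since r₁ - r₂ = √45: A = (-5 - (-6)r₂)/√45 = -3 + \frac{4 \sqrt{5}}{15}, and B = -6 - A = -3 - \frac{4 \sqrt{5}}{15}.
So h(n) = \left(-3 + \frac{4 \sqrt{5}}{15}\right)\left(\frac{3}{2} + \frac{3 \sqrt{5}}{2}\right)^n + \left(-3 - \frac{4 \sqrt{5}}{15}\right)\left(\frac{3}{2} - \frac{3 \sqrt{5}}{2}\right)^n.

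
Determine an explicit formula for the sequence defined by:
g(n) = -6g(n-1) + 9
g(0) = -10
First-order linear non-homogeneous.
Homogeneous solution: g_h(n) = A·(-6)^n.
Try constant particular solution g_p = K: K = -6K + 9 ⇒ K = \frac{9}{7}.
General: g(n) = A·(-6)^n + \frac{9}{7}.
Apply g(0) = -10: A + \frac{9}{7} = -10 ⇒ A = - \frac{79}{7}.
So g(n) = \frac{9}{7} - \frac{79 \left(-6\right)^{n}}{7}.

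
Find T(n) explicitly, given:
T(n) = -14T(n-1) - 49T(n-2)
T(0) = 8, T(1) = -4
Characteristic equation: x² + 14x + 49 = 0, which is (x - (-7))².
Repeated root r = -7.
General solution: T(n) = (A + Bn)·(-7)^n.
From T(0) = 8: A = 8.
From T(1) = -4: (A + B)·(-7) = -4 ⇒ B = - \frac{52}{7}.
So T(n) = \left(8 - \frac{52 n}{7}\right) \cdot (-7)^n.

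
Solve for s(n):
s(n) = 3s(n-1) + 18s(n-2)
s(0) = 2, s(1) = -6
Characteristic equation: x² - 3x - 18 = 0, which factors as (x - (6))(x - (-3)) = 0.
Roots r₁ = 6, r₂ = -3 (distinct).
General solution: s(n) = A·(6)^n + B·(-3)^n.
From s(0) = 2: A + B = 2.
From s(1) = -6: 6A - 3B = -6.
Solving: A = 0, B = 2.
So s(n) = 2 \left(-3\right)^{n}.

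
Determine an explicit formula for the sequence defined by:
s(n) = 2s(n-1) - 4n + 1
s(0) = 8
First-order linear with linear forcing.
Homogeneous solution: s_h(n) = A·(2)^n.
Try particular s_p(n) = pn + q. Substituting:
  pn + q = 2(p(n-1) + q) - 4n + 1.
Matching the n-coefficient: p = 2p - 4 ⇒ p = 4.
Matching constants: q = -2p + 2q + 1 ⇒ q = 7.
General: s(n) = A·(2)^n + 4 n + 7.
Apply s(0) = 8: A + 7 = 8 ⇒ A = 1.
So s(n) = 2^{n} + 4 n + 7.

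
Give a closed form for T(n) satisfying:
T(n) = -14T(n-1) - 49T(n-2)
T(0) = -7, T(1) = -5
Characteristic equation: x² + 14x + 49 = 0, which is (x - (-7))².
Repeated root r = -7.
General solution: T(n) = (A + Bn)·(-7)^n.
From T(0) = -7: A = -7.
From T(1) = -5: (A + B)·(-7) = -5 ⇒ B = \frac{54}{7}.
So T(n) = \left(\frac{54 n}{7} - 7\right) \cdot (-7)^n.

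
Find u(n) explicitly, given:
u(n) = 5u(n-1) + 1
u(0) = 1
First-order linear non-homogeneous.
Homogeneous solution: u_h(n) = A·(5)^n.
Try constant particular solution u_p = K: K = 5K + 1 ⇒ K = - \frac{1}{4}.
General: u(n) = A·(5)^n - \frac{1}{4}.
Apply u(0) = 1: A - \frac{1}{4} = 1 ⇒ A = \frac{5}{4}.
So u(n) = \frac{5 \cdot 5^{n}}{4} - \frac{1}{4}.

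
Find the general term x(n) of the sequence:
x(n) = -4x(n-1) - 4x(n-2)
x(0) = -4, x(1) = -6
Characteristic equation: x² + 4x + 4 = 0, which is (x - (-2))².
Repeated root r = -2.
General solution: x(n) = (A + Bn)·(-2)^n.
From x(0) = -4: A = -4.
From x(1) = -6: (A + B)·(-2) = -6 ⇒ B = 7.
So x(n) = \left(7 n - 4\right) \cdot (-2)^n.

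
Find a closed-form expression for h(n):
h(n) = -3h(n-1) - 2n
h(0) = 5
First-order linear with linear forcing.
Homogeneous solution: h_h(n) = A·(-3)^n.
Try particular h_p(n) = pn + q. Substituting:
  pn + q = -3(p(n-1) + q) - 2n.
Matching the n-coefficient: p = -3p - 2 ⇒ p = - \frac{1}{2}.
Matching constants: q = 3p - 3q ⇒ q = - \frac{3}{8}.
General: h(n) = A·(-3)^n - \frac{n}{2} - \frac{3}{8}.
Apply h(0) = 5: A - \frac{3}{8} = 5 ⇒ A = \frac{43}{8}.
So h(n) = \frac{43 \left(-3\right)^{n}}{8} - \frac{n}{2} - \frac{3}{8}.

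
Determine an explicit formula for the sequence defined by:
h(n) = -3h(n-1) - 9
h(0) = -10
First-order linear non-homogeneous.
Homogeneous solution: h_h(n) = A·(-3)^n.
Try constant particular solution h_p = K: K = -3K - 9 ⇒ K = - \frac{9}{4}.
General: h(n) = A·(-3)^n - \frac{9}{4}.
Apply h(0) = -10: A - \frac{9}{4} = -10 ⇒ A = - \frac{31}{4}.
So h(n) = - \frac{31 \left(-3\right)^{n}}{4} - \frac{9}{4}.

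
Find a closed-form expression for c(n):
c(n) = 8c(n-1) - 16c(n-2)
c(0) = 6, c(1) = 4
Characteristic equation: x² - 8x + 16 = 0, which is (x - (4))².
Repeated root r = 4.
General solution: c(n) = (A + Bn)·(4)^n.
From c(0) = 6: A = 6.
From c(1) = 4: (A + B)·(4) = 4 ⇒ B = -5.
So c(n) = \left(6 - 5 n\right) \cdot (4)^n.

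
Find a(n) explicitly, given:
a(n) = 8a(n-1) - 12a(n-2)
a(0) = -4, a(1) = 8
Characteristic equation: x² - 8x + 12 = 0, which factors as (x - (2))(x - (6)) = 0.
Roots r₁ = 2, r₂ = 6 (distinct).
General solution: a(n) = A·(2)^n + B·(6)^n.
From a(0) = -4: A + B = -4.
From a(1) = 8: 2A + 6B = 8.
Solving: A = -8, B = 4.
So a(n) = - 8 \cdot 2^{n} + 4 \cdot 6^{n}.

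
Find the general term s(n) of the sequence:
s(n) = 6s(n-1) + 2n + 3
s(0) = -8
First-order linear with linear forcing.
Homogeneous solution: s_h(n) = A·(6)^n.
Try particular s_p(n) = pn + q. Substituting:
  pn + q = 6(p(n-1) + q) + 2n + 3.
Matching the n-coefficient: p = 6p + 2 ⇒ p = - \frac{2}{5}.
Matching constants: q = -6p + 6q + 3 ⇒ q = - \frac{27}{25}.
General: s(n) = A·(6)^n - \frac{2 n}{5} - \frac{27}{25}.
Apply s(0) = -8: A - \frac{27}{25} = -8 ⇒ A = - \frac{173}{25}.
So s(n) = - \frac{173 \cdot 6^{n}}{25} - \frac{2 n}{5} - \frac{27}{25}.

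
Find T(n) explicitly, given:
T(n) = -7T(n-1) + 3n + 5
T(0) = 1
First-order linear with linear forcing.
Homogeneous solution: T_h(n) = A·(-7)^n.
Try particular T_p(n) = pn + q. Substituting:
  pn + q = -7(p(n-1) + q) + 3n + 5.
Matching the n-coefficient: p = -7p + 3 ⇒ p = \frac{3}{8}.
Matching constants: q = 7p - 7q + 5 ⇒ q = \frac{61}{64}.
General: T(n) = A·(-7)^n + \frac{3 n}{8} + \frac{61}{64}.
Apply T(0) = 1: A + \frac{61}{64} = 1 ⇒ A = \frac{3}{64}.
So T(n) = \frac{3 \left(-7\right)^{n}}{64} + \frac{3 n}{8} + \frac{61}{64}.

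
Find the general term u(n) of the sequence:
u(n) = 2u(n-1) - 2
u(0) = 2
First-order linear non-homogeneous.
Homogeneous solution: u_h(n) = A·(2)^n.
Try constant particular solution u_p = K: K = 2K - 2 ⇒ K = 2.
General: u(n) = A·(2)^n + 2.
Apply u(0) = 2: A + 2 = 2 ⇒ A = 0.
So u(n) = 2.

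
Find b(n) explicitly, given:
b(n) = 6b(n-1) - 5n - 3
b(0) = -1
First-order linear with linear forcing.
Homogeneous solution: b_h(n) = A·(6)^n.
Try particular b_p(n) = pn + q. Substituting:
  pn + q = 6(p(n-1) + q) - 5n - 3.
Matching the n-coefficient: p = 6p - 5 ⇒ p = 1.
Matching constants: q = -6p + 6q - 3 ⇒ q = \frac{9}{5}.
General: b(n) = A·(6)^n + n + \frac{9}{5}.
Apply b(0) = -1: A + \frac{9}{5} = -1 ⇒ A = - \frac{14}{5}.
So b(n) = - \frac{14 \cdot 6^{n}}{5} + n + \frac{9}{5}.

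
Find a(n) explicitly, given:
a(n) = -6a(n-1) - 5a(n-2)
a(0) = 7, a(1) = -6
Characteristic equation: x² + 6x + 5 = 0, which factors as (x - (-5))(x - (-1)) = 0.
Roots r₁ = -5, r₂ = -1 (distinct).
General solution: a(n) = A·(-5)^n + B·(-1)^n.
From a(0) = 7: A + B = 7.
From a(1) = -6: -5A - B = -6.
Solving: A = - \frac{1}{4}, B = \frac{29}{4}.
So a(n) = \frac{29 \left(-1\right)^{n}}{4} - \frac{\left(-5\right)^{n}}{4}.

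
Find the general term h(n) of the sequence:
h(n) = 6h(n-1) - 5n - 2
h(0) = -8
First-order linear with linear forcing.
Homogeneous solution: h_h(n) = A·(6)^n.
Try particular h_p(n) = pn + q. Substituting:
  pn + q = 6(p(n-1) + q) - 5n - 2.
Matching the n-coefficient: p = 6p - 5 ⇒ p = 1.
Matching constants: q = -6p + 6q - 2 ⇒ q = \frac{8}{5}.
General: h(n) = A·(6)^n + n + \frac{8}{5}.
Apply h(0) = -8: A + \frac{8}{5} = -8 ⇒ A = - \frac{48}{5}.
So h(n) = - \frac{48 \cdot 6^{n}}{5} + n + \frac{8}{5}.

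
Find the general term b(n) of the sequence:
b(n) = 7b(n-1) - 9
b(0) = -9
First-order linear non-homogeneous.
Homogeneous solution: b_h(n) = A·(7)^n.
Try constant particular solution b_p = K: K = 7K - 9 ⇒ K = \frac{3}{2}.
General: b(n) = A·(7)^n + \frac{3}{2}.
Apply b(0) = -9: A + \frac{3}{2} = -9 ⇒ A = - \frac{21}{2}.
So b(n) = \frac{3}{2} - \frac{21 \cdot 7^{n}}{2}.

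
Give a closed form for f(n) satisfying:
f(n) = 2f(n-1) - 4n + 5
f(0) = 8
First-order linear with linear forcing.
Homogeneous solution: f_h(n) = A·(2)^n.
Try particular f_p(n) = pn + q. Substituting:
  pn + q = 2(p(n-1) + q) - 4n + 5.
Matching the n-coefficient: p = 2p - 4 ⇒ p = 4.
Matching constants: q = -2p + 2q + 5 ⇒ q = 3.
General: f(n) = A·(2)^n + 4 n + 3.
Apply f(0) = 8: A + 3 = 8 ⇒ A = 5.
So f(n) = 5 \cdot 2^{n} + 4 n + 3.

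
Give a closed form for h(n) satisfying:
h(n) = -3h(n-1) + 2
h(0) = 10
First-order linear non-homogeneous.
Homogeneous solution: h_h(n) = A·(-3)^n.
Try constant particular solution h_p = K: K = -3K + 2 ⇒ K = \frac{1}{2}.
General: h(n) = A·(-3)^n + \frac{1}{2}.
Apply h(0) = 10: A + \frac{1}{2} = 10 ⇒ A = \frac{19}{2}.
So h(n) = \frac{19 \left(-3\right)^{n}}{2} + \frac{1}{2}.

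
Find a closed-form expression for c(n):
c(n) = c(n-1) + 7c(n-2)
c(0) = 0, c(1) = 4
Characteristic equation: x² - x - 7 = 0.
Discriminant Δ = (1)² + 4·(7) = 29.
Roots r₁,₂ = (1 ± √29)/2, so r₁ = \frac{1}{2} + \frac{\sqrt{29}}{2}, r₂ = \frac{1}{2} - \frac{\sqrt{29}}{2}.
General solution: c(n) = A·r₁^n + B·r₂^n.
From the initial conditions, A + B = 0 and r₁A + r₂B = 4.
Since r₁ - r₂ = √29: A = (4 - (0)r₂)/√29 = \frac{4 \sqrt{29}}{29}, and B = 0 - A = - \frac{4 \sqrt{29}}{29}.
So c(n) = \left(\frac{4 \sqrt{29}}{29}\right)\left(\frac{1}{2} + \frac{\sqrt{29}}{2}\right)^n + \left(- \frac{4 \sqrt{29}}{29}\right)\left(\frac{1}{2} - \frac{\sqrt{29}}{2}\right)^n.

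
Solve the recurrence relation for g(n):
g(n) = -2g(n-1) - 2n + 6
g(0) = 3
First-order linear with linear forcing.
Homogeneous solution: g_h(n) = A·(-2)^n.
Try particular g_p(n) = pn + q. Substituting:
  pn + q = -2(p(n-1) + q) - 2n + 6.
Matching the n-coefficient: p = -2p - 2 ⇒ p = - \frac{2}{3}.
Matching constants: q = 2p - 2q + 6 ⇒ q = \frac{14}{9}.
General: g(n) = A·(-2)^n - \frac{2 n}{3} + \frac{14}{9}.
Apply g(0) = 3: A + \frac{14}{9} = 3 ⇒ A = \frac{13}{9}.
So g(n) = \frac{13 \left(-2\right)^{n}}{9} - \frac{2 n}{3} + \frac{14}{9}.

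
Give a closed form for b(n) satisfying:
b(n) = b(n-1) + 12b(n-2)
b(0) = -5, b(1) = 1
Characteristic equation: x² - x - 12 = 0, which factors as (x - (4))(x - (-3)) = 0.
Roots r₁ = 4, r₂ = -3 (distinct).
General solution: b(n) = A·(4)^n + B·(-3)^n.
From b(0) = -5: A + B = -5.
From b(1) = 1: 4A - 3B = 1.
Solving: A = -2, B = -3.
So b(n) = - 3 \left(-3\right)^{n} - 2 \cdot 4^{n}.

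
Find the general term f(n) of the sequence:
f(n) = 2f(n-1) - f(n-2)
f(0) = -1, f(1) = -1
Characteristic equation: x² - 2x + 1 = 0, which is (x - (1))².
Repeated root r = 1.
General solution: f(n) = (A + Bn)·(1)^n.
From f(0) = -1: A = -1.
From f(1) = -1: (A + B)·(1) = -1 ⇒ B = 0.
So f(n) = \left(-1\right) \cdot (1)^n.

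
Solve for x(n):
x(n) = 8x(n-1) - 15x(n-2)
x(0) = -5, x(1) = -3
Characteristic equation: x² - 8x + 15 = 0, which factors as (x - (5))(x - (3)) = 0.
Roots r₁ = 5, r₂ = 3 (distinct).
General solution: x(n) = A·(5)^n + B·(3)^n.
From x(0) = -5: A + B = -5.
From x(1) = -3: 5A + 3B = -3.
Solving: A = 6, B = -11.
So x(n) = - 11 \cdot 3^{n} + 6 \cdot 5^{n}.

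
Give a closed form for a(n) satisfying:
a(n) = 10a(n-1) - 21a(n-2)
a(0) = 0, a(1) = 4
Characteristic equation: x² - 10x + 21 = 0, which factors as (x - (3))(x - (7)) = 0.
Roots r₁ = 3, r₂ = 7 (distinct).
General solution: a(n) = A·(3)^n + B·(7)^n.
From a(0) = 0: A + B = 0.
From a(1) = 4: 3A + 7B = 4.
Solving: A = -1, B = 1.
So a(n) = - 3^{n} + 7^{n}.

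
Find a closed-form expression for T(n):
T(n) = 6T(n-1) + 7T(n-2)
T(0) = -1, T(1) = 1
Characteristic equation: x² - 6x - 7 = 0, which factors as (x - (-1))(x - (7)) = 0.
Roots r₁ = -1, r₂ = 7 (distinct).
General solution: T(n) = A·(-1)^n + B·(7)^n.
From T(0) = -1: A + B = -1.
From T(1) = 1: -A + 7B = 1.
Solving: A = -1, B = 0.
So T(n) = - \left(-1\right)^{n}.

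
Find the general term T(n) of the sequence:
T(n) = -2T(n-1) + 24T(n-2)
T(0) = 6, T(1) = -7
Characteristic equation: x² + 2x - 24 = 0, which factors as (x - (4))(x - (-6)) = 0.
Roots r₁ = 4, r₂ = -6 (distinct).
General solution: T(n) = A·(4)^n + B·(-6)^n.
From T(0) = 6: A + B = 6.
From T(1) = -7: 4A - 6B = -7.
Solving: A = \frac{29}{10}, B = \frac{31}{10}.
So T(n) = \frac{31 \left(-6\right)^{n}}{10} + \frac{29 \cdot 4^{n}}{10}.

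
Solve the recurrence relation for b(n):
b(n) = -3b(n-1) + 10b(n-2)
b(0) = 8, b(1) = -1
Characteristic equation: x² + 3x - 10 = 0, which factors as (x - (-5))(x - (2)) = 0.
Roots r₁ = -5, r₂ = 2 (distinct).
General solution: b(n) = A·(-5)^n + B·(2)^n.
From b(0) = 8: A + B = 8.
From b(1) = -1: -5A + 2B = -1.
Solving: A = \frac{17}{7}, B = \frac{39}{7}.
So b(n) = \frac{17 \left(-5\right)^{n}}{7} + \frac{39 \cdot 2^{n}}{7}.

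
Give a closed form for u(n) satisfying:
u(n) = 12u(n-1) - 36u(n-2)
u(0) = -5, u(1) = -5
Characteristic equation: x² - 12x + 36 = 0, which is (x - (6))².
Repeated root r = 6.
General solution: u(n) = (A + Bn)·(6)^n.
From u(0) = -5: A = -5.
From u(1) = -5: (A + B)·(6) = -5 ⇒ B = \frac{25}{6}.
So u(n) = \left(\frac{25 n}{6} - 5\right) \cdot (6)^n.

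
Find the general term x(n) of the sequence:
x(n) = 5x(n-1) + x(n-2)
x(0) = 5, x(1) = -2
Characteristic equation: x² - 5x - 1 = 0.
Discriminant Δ = (5)² + 4·(1) = 29.
Roots r₁,₂ = (5 ± √29)/2, so r₁ = \frac{5}{2} + \frac{\sqrt{29}}{2}, r₂ = \frac{5}{2} - \frac{\sqrt{29}}{2}.
General solution: x(n) = A·r₁^n + B·r₂^n.
From the initial conditions, A + B = 5 and r₁A + r₂B = -2.
Since r₁ - r₂ = √29: A = (-2 - (5)r₂)/√29 = \frac{5}{2} - \frac{\sqrt{29}}{2}, and B = 5 - A = \frac{5}{2} + \frac{\sqrt{29}}{2}.
So x(n) = \left(\frac{5}{2} - \frac{\sqrt{29}}{2}\right)\left(\frac{5}{2} + \frac{\sqrt{29}}{2}\right)^n + \left(\frac{5}{2} + \frac{\sqrt{29}}{2}\right)\left(\frac{5}{2} - \frac{\sqrt{29}}{2}\right)^n.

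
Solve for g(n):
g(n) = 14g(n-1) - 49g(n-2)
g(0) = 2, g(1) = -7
Characteristic equation: x² - 14x + 49 = 0, which is (x - (7))².
Repeated root r = 7.
General solution: g(n) = (A + Bn)·(7)^n.
From g(0) = 2: A = 2.
From g(1) = -7: (A + B)·(7) = -7 ⇒ B = -3.
So g(n) = \left(2 - 3 n\right) \cdot (7)^n.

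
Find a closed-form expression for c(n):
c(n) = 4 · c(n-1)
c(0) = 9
Pure geometric recurrence with ratio 4.
By induction c(n) = c(0) · (4)^n = 9 \cdot 4^{n}.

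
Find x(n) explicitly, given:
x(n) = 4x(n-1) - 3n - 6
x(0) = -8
First-order linear with linear forcing.
Homogeneous solution: x_h(n) = A·(4)^n.
Try particular x_p(n) = pn + q. Substituting:
  pn + q = 4(p(n-1) + q) - 3n - 6.
Matching the n-coefficient: p = 4p - 3 ⇒ p = 1.
Matching constants: q = -4p + 4q - 6 ⇒ q = \frac{10}{3}.
General: x(n) = A·(4)^n + n + \frac{10}{3}.
Apply x(0) = -8: A + \frac{10}{3} = -8 ⇒ A = - \frac{34}{3}.
So x(n) = - \frac{34 \cdot 4^{n}}{3} + n + \frac{10}{3}.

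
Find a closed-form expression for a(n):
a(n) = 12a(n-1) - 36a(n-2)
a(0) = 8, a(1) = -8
Characteristic equation: x² - 12x + 36 = 0, which is (x - (6))².
Repeated root r = 6.
General solution: a(n) = (A + Bn)·(6)^n.
From a(0) = 8: A = 8.
From a(1) = -8: (A + B)·(6) = -8 ⇒ B = - \frac{28}{3}.
So a(n) = \left(8 - \frac{28 n}{3}\right) \cdot (6)^n.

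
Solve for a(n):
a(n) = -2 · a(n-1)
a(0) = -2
Pure geometric recurrence with ratio -2.
By induction a(n) = a(0) · (-2)^n = - 2 \left(-2\right)^{n}.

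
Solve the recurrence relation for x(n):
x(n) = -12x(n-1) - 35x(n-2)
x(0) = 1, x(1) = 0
Characteristic equation: x² + 12x + 35 = 0, which factors as (x - (-5))(x - (-7)) = 0.
Roots r₁ = -5, r₂ = -7 (distinct).
General solution: x(n) = A·(-5)^n + B·(-7)^n.
From x(0) = 1: A + B = 1.
From x(1) = 0: -5A - 7B = 0.
Solving: A = \frac{7}{2}, B = - \frac{5}{2}.
So x(n) = \frac{7 \left(-5\right)^{n}}{2} - \frac{5 \left(-7\right)^{n}}{2}.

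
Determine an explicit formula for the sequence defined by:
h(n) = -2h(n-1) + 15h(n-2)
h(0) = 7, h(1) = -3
Characteristic equation: x² + 2x - 15 = 0, which factors as (x - (3))(x - (-5)) = 0.
Roots r₁ = 3, r₂ = -5 (distinct).
General solution: h(n) = A·(3)^n + B·(-5)^n.
From h(0) = 7: A + B = 7.
From h(1) = -3: 3A - 5B = -3.
Solving: A = 4, B = 3.
So h(n) = 3 \left(-5\right)^{n} + 4 \cdot 3^{n}.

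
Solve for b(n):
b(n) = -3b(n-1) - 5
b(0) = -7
First-order linear non-homogeneous.
Homogeneous solution: b_h(n) = A·(-3)^n.
Try constant particular solution b_p = K: K = -3K - 5 ⇒ K = - \frac{5}{4}.
General: b(n) = A·(-3)^n - \frac{5}{4}.
Apply b(0) = -7: A - \frac{5}{4} = -7 ⇒ A = - \frac{23}{4}.
So b(n) = - \frac{23 \left(-3\right)^{n}}{4} - \frac{5}{4}.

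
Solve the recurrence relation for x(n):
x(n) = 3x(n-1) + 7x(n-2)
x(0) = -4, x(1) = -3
Characteristic equation: x² - 3x - 7 = 0.
Discriminant Δ = (3)² + 4·(7) = 37.
Roots r₁,₂ = (3 ± √37)/2, so r₁ = \frac{3}{2} + \frac{\sqrt{37}}{2}, r₂ = \frac{3}{2} - \frac{\sqrt{37}}{2}.
General solution: x(n) = A·r₁^n + B·r₂^n.
From the initial conditions, A + B = -4 and r₁A + r₂B = -3.
Since r₁ - r₂ = √37: A = (-3 - (-4)r₂)/√37 = -2 + \frac{3 \sqrt{37}}{37}, and B = -4 - A = -2 - \frac{3 \sqrt{37}}{37}.
So x(n) = \left(-2 + \frac{3 \sqrt{37}}{37}\right)\left(\frac{3}{2} + \frac{\sqrt{37}}{2}\right)^n + \left(-2 - \frac{3 \sqrt{37}}{37}\right)\left(\frac{3}{2} - \frac{\sqrt{37}}{2}\right)^n.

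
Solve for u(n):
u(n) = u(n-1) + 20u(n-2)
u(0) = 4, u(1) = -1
Characteristic equation: x² - x - 20 = 0, which factors as (x - (5))(x - (-4)) = 0.
Roots r₁ = 5, r₂ = -4 (distinct).
General solution: u(n) = A·(5)^n + B·(-4)^n.
From u(0) = 4: A + B = 4.
From u(1) = -1: 5A - 4B = -1.
Solving: A = \frac{5}{3}, B = \frac{7}{3}.
So u(n) = \frac{7 \left(-4\right)^{n}}{3} + \frac{5 \cdot 5^{n}}{3}.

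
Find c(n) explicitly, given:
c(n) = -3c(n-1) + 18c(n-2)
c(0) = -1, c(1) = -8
Characteristic equation: x² + 3x - 18 = 0, which factors as (x - (3))(x - (-6)) = 0.
Roots r₁ = 3, r₂ = -6 (distinct).
General solution: c(n) = A·(3)^n + B·(-6)^n.
From c(0) = -1: A + B = -1.
From c(1) = -8: 3A - 6B = -8.
Solving: A = - \frac{14}{9}, B = \frac{5}{9}.
So c(n) = \frac{5 \left(-6\right)^{n}}{9} - \frac{14 \cdot 3^{n}}{9}.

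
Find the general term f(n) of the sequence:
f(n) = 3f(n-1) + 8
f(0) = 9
First-order linear non-homogeneous.
Homogeneous solution: f_h(n) = A·(3)^n.
Try constant particular solution f_p = K: K = 3K + 8 ⇒ K = -4.
General: f(n) = A·(3)^n - 4.
Apply f(0) = 9: A - 4 = 9 ⇒ A = 13.
So f(n) = 13 \cdot 3^{n} - 4.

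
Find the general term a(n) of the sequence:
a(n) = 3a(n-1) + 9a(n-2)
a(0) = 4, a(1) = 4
Characteristic equation: x² - 3x - 9 = 0.
Discriminant Δ = (3)² + 4·(9) = 45.
Roots r₁,₂ = (3 ± √45)/2, so r₁ = \frac{3}{2} + \frac{3 \sqrt{5}}{2}, r₂ = \frac{3}{2} - \frac{3 \sqrt{5}}{2}.
General solution: a(n) = A·r₁^n + B·r₂^n.
From the initial conditions, A + B = 4 and r₁A + r₂B = 4.
Since r₁ - r₂ = √45: A = (4 - (4)r₂)/√45 = 2 - \frac{2 \sqrt{5}}{15}, and B = 4 - A = \frac{2 \sqrt{5}}{15} + 2.
So a(n) = \left(2 - \frac{2 \sqrt{5}}{15}\right)\left(\frac{3}{2} + \frac{3 \sqrt{5}}{2}\right)^n + \left(\frac{2 \sqrt{5}}{15} + 2\right)\left(\frac{3}{2} - \frac{3 \sqrt{5}}{2}\right)^n.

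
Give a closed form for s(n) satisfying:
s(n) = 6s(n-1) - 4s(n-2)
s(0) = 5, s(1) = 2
Characteristic equation: x² - 6x + 4 = 0.
Discriminant Δ = (6)² + 4·(-4) = 20.
Roots r₁,₂ = (6 ± √20)/2, so r₁ = \sqrt{5} + 3, r₂ = 3 - \sqrt{5}.
General solution: s(n) = A·r₁^n + B·r₂^n.
From the initial conditions, A + B = 5 and r₁A + r₂B = 2.
Since r₁ - r₂ = √20: A = (2 - (5)r₂)/√20 = \frac{5}{2} - \frac{13 \sqrt{5}}{10}, and B = 5 - A = \frac{5}{2} + \frac{13 \sqrt{5}}{10}.
So s(n) = \left(\frac{5}{2} - \frac{13 \sqrt{5}}{10}\right)\left(\sqrt{5} + 3\right)^n + \left(\frac{5}{2} + \frac{13 \sqrt{5}}{10}\right)\left(3 - \sqrt{5}\right)^n.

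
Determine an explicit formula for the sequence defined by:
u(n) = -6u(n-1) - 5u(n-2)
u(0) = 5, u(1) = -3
Characteristic equation: x² + 6x + 5 = 0, which factors as (x - (-1))(x - (-5)) = 0.
Roots r₁ = -1, r₂ = -5 (distinct).
General solution: u(n) = A·(-1)^n + B·(-5)^n.
From u(0) = 5: A + B = 5.
From u(1) = -3: -A - 5B = -3.
Solving: A = \frac{11}{2}, B = - \frac{1}{2}.
So u(n) = \frac{11 \left(-1\right)^{n}}{2} - \frac{\left(-5\right)^{n}}{2}.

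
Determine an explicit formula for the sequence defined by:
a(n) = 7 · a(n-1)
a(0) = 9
Pure geometric recurrence with ratio 7.
By induction a(n) = a(0) · (7)^n = 9 \cdot 7^{n}.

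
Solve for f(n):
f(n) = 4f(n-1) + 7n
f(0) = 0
First-order linear with linear forcing.
Homogeneous solution: f_h(n) = A·(4)^n.
Try particular f_p(n) = pn + q. Substituting:
  pn + q = 4(p(n-1) + q) + 7n.
Matching the n-coefficient: p = 4p + 7 ⇒ p = - \frac{7}{3}.
Matching constants: q = -4p + 4q ⇒ q = - \frac{28}{9}.
General: f(n) = A·(4)^n - \frac{7 n}{3} - \frac{28}{9}.
Apply f(0) = 0: A - \frac{28}{9} = 0 ⇒ A = \frac{28}{9}.
So f(n) = \frac{28 \cdot 4^{n}}{9} - \frac{7 n}{3} - \frac{28}{9}.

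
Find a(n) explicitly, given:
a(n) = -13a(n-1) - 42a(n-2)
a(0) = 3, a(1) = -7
Characteristic equation: x² + 13x + 42 = 0, which factors as (x - (-7))(x - (-6)) = 0.
Roots r₁ = -7, r₂ = -6 (distinct).
General solution: a(n) = A·(-7)^n + B·(-6)^n.
From a(0) = 3: A + B = 3.
From a(1) = -7: -7A - 6B = -7.
Solving: A = -11, B = 14.
So a(n) = 14 \left(-6\right)^{n} - 11 \left(-7\right)^{n}.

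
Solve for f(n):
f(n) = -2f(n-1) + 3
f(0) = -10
First-order linear non-homogeneous.
Homogeneous solution: f_h(n) = A·(-2)^n.
Try constant particular solution f_p = K: K = -2K + 3 ⇒ K = 1.
General: f(n) = A·(-2)^n + 1.
Apply f(0) = -10: A + 1 = -10 ⇒ A = -11.
So f(n) = 1 - 11 \left(-2\right)^{n}.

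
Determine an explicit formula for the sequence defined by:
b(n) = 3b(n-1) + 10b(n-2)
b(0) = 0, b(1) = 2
Characteristic equation: x² - 3x - 10 = 0, which factors as (x - (-2))(x - (5)) = 0.
Roots r₁ = -2, r₂ = 5 (distinct).
General solution: b(n) = A·(-2)^n + B·(5)^n.
From b(0) = 0: A + B = 0.
From b(1) = 2: -2A + 5B = 2.
Solving: A = - \frac{2}{7}, B = \frac{2}{7}.
So b(n) = - \frac{2 \left(-2\right)^{n}}{7} + \frac{2 \cdot 5^{n}}{7}.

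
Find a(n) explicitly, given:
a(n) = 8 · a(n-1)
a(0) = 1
Pure geometric recurrence with ratio 8.
By induction a(n) = a(0) · (8)^n = 8^{n}.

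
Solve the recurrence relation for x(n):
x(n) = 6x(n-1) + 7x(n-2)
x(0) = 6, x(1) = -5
Characteristic equation: x² - 6x - 7 = 0, which factors as (x - (-1))(x - (7)) = 0.
Roots r₁ = -1, r₂ = 7 (distinct).
General solution: x(n) = A·(-1)^n + B·(7)^n.
From x(0) = 6: A + B = 6.
From x(1) = -5: -A + 7B = -5.
Solving: A = \frac{47}{8}, B = \frac{1}{8}.
So x(n) = \frac{47 \left(-1\right)^{n}}{8} + \frac{7^{n}}{8}.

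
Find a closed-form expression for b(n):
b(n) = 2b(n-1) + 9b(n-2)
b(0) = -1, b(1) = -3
Characteristic equation: x² - 2x - 9 = 0.
Discriminant Δ = (2)² + 4·(9) = 40.
Roots r₁,₂ = (2 ± √40)/2, so r₁ = 1 + \sqrt{10}, r₂ = 1 - \sqrt{10}.
General solution: b(n) = A·r₁^n + B·r₂^n.
From the initial conditions, A + B = -1 and r₁A + r₂B = -3.
Since r₁ - r₂ = √40: A = (-3 - (-1)r₂)/√40 = - \frac{1}{2} - \frac{\sqrt{10}}{10}, and B = -1 - A = - \frac{1}{2} + \frac{\sqrt{10}}{10}.
So b(n) = \left(- \frac{1}{2} - \frac{\sqrt{10}}{10}\right)\left(1 + \sqrt{10}\right)^n + \left(- \frac{1}{2} + \frac{\sqrt{10}}{10}\right)\left(1 - \sqrt{10}\right)^n.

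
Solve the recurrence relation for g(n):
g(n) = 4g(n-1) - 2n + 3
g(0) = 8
First-order linear with linear forcing.
Homogeneous solution: g_h(n) = A·(4)^n.
Try particular g_p(n) = pn + q. Substituting:
  pn + q = 4(p(n-1) + q) - 2n + 3.
Matching the n-coefficient: p = 4p - 2 ⇒ p = \frac{2}{3}.
Matching constants: q = -4p + 4q + 3 ⇒ q = - \frac{1}{9}.
General: g(n) = A·(4)^n + \frac{2 n}{3} - \frac{1}{9}.
Apply g(0) = 8: A - \frac{1}{9} = 8 ⇒ A = \frac{73}{9}.
So g(n) = \frac{73 \cdot 4^{n}}{9} + \frac{2 n}{3} - \frac{1}{9}.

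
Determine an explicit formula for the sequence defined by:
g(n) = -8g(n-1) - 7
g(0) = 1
First-order linear non-homogeneous.
Homogeneous solution: g_h(n) = A·(-8)^n.
Try constant particular solution g_p = K: K = -8K - 7 ⇒ K = - \frac{7}{9}.
General: g(n) = A·(-8)^n - \frac{7}{9}.
Apply g(0) = 1: A - \frac{7}{9} = 1 ⇒ A = \frac{16}{9}.
So g(n) = \frac{16 \left(-8\right)^{n}}{9} - \frac{7}{9}.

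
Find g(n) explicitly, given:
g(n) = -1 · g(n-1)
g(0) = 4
Pure geometric recurrence with ratio -1.
By induction g(n) = g(0) · (-1)^n = 4 \left(-1\right)^{n}.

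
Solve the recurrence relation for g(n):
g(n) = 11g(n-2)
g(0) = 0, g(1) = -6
Characteristic equation: x² - 11 = 0.
Discriminant Δ = (0)² + 4·(11) = 44.
Roots r₁,₂ = (0 ± √44)/2, so r₁ = \sqrt{11}, r₂ = - \sqrt{11}.
General solution: g(n) = A·r₁^n + B·r₂^n.
From the initial conditions, A + B = 0 and r₁A + r₂B = -6.
Since r₁ - r₂ = √44: A = (-6 - (0)r₂)/√44 = - \frac{3 \sqrt{11}}{11}, and B = 0 - A = \frac{3 \sqrt{11}}{11}.
So g(n) = \left(- \frac{3 \sqrt{11}}{11}\right)\left(\sqrt{11}\right)^n + \left(\frac{3 \sqrt{11}}{11}\right)\left(- \sqrt{11}\right)^n.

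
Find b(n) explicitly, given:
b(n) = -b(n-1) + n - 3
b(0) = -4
First-order linear with linear forcing.
Homogeneous solution: b_h(n) = A·(-1)^n.
Try particular b_p(n) = pn + q. Substituting:
  pn + q = -(p(n-1) + q) + n - 3.
Matching the n-coefficient: p = -p + 1 ⇒ p = \frac{1}{2}.
Matching constants: q = p - q - 3 ⇒ q = - \frac{5}{4}.
General: b(n) = A·(-1)^n + \frac{n}{2} - \frac{5}{4}.
Apply b(0) = -4: A - \frac{5}{4} = -4 ⇒ A = - \frac{11}{4}.
So b(n) = - \frac{11 \left(-1\right)^{n}}{4} + \frac{n}{2} - \frac{5}{4}.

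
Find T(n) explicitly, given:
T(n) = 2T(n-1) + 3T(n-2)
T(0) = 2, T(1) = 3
Characteristic equation: x² - 2x - 3 = 0, which factors as (x - (3))(x - (-1)) = 0.
Roots r₁ = 3, r₂ = -1 (distinct).
General solution: T(n) = A·(3)^n + B·(-1)^n.
From T(0) = 2: A + B = 2.
From T(1) = 3: 3A - B = 3.
Solving: A = \frac{5}{4}, B = \frac{3}{4}.
So T(n) = \frac{3 \left(-1\right)^{n}}{4} + \frac{5 \cdot 3^{n}}{4}.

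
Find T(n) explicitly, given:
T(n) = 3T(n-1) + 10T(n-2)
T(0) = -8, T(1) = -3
Characteristic equation: x² - 3x - 10 = 0, which factors as (x - (-2))(x - (5)) = 0.
Roots r₁ = -2, r₂ = 5 (distinct).
General solution: T(n) = A·(-2)^n + B·(5)^n.
From T(0) = -8: A + B = -8.
From T(1) = -3: -2A + 5B = -3.
Solving: A = - \frac{37}{7}, B = - \frac{19}{7}.
So T(n) = - \frac{37 \left(-2\right)^{n}}{7} - \frac{19 \cdot 5^{n}}{7}.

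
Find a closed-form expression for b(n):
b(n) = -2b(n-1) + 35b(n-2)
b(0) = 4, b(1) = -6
Characteristic equation: x² + 2x - 35 = 0, which factors as (x - (-7))(x - (5)) = 0.
Roots r₁ = -7, r₂ = 5 (distinct).
General solution: b(n) = A·(-7)^n + B·(5)^n.
From b(0) = 4: A + B = 4.
From b(1) = -6: -7A + 5B = -6.
Solving: A = \frac{13}{6}, B = \frac{11}{6}.
So b(n) = \frac{13 \left(-7\right)^{n}}{6} + \frac{11 \cdot 5^{n}}{6}.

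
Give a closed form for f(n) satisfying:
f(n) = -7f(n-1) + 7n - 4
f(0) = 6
First-order linear with linear forcing.
Homogeneous solution: f_h(n) = A·(-7)^n.
Try particular f_p(n) = pn + q. Substituting:
  pn + q = -7(p(n-1) + q) + 7n - 4.
Matching the n-coefficient: p = -7p + 7 ⇒ p = \frac{7}{8}.
Matching constants: q = 7p - 7q - 4 ⇒ q = \frac{17}{64}.
General: f(n) = A·(-7)^n + \frac{7 n}{8} + \frac{17}{64}.
Apply f(0) = 6: A + \frac{17}{64} = 6 ⇒ A = \frac{367}{64}.
So f(n) = \frac{367 \left(-7\right)^{n}}{64} + \frac{7 n}{8} + \frac{17}{64}.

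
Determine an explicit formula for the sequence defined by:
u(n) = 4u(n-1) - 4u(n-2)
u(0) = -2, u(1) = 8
Characteristic equation: x² - 4x + 4 = 0, which is (x - (2))².
Repeated root r = 2.
General solution: u(n) = (A + Bn)·(2)^n.
From u(0) = -2: A = -2.
From u(1) = 8: (A + B)·(2) = 8 ⇒ B = 6.
So u(n) = \left(6 n - 2\right) \cdot (2)^n.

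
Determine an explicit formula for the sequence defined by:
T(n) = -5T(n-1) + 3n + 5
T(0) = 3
First-order linear with linear forcing.
Homogeneous solution: T_h(n) = A·(-5)^n.
Try particular T_p(n) = pn + q. Substituting:
  pn + q = -5(p(n-1) + q) + 3n + 5.
Matching the n-coefficient: p = -5p + 3 ⇒ p = \frac{1}{2}.
Matching constants: q = 5p - 5q + 5 ⇒ q = \frac{5}{4}.
General: T(n) = A·(-5)^n + \frac{n}{2} + \frac{5}{4}.
Apply T(0) = 3: A + \frac{5}{4} = 3 ⇒ A = \frac{7}{4}.
So T(n) = \frac{7 \left(-5\right)^{n}}{4} + \frac{n}{2} + \frac{5}{4}.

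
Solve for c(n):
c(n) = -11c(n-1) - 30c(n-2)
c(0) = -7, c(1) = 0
Characteristic equation: x² + 11x + 30 = 0, which factors as (x - (-5))(x - (-6)) = 0.
Roots r₁ = -5, r₂ = -6 (distinct).
General solution: c(n) = A·(-5)^n + B·(-6)^n.
From c(0) = -7: A + B = -7.
From c(1) = 0: -5A - 6B = 0.
Solving: A = -42, B = 35.
So c(n) = - 42 \left(-5\right)^{n} + 35 \left(-6\right)^{n}.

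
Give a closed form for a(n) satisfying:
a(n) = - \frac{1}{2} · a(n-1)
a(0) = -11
Pure geometric recurrence with ratio - \frac{1}{2}.
By induction a(n) = a(0) · (- \frac{1}{2})^n = - 11 \left(- \frac{1}{2}\right)^{n}.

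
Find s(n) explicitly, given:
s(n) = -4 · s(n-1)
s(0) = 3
Pure geometric recurrence with ratio -4.
By induction s(n) = s(0) · (-4)^n = 3 \left(-4\right)^{n}.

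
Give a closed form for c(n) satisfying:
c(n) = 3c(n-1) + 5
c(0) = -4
First-order linear non-homogeneous.
Homogeneous solution: c_h(n) = A·(3)^n.
Try constant particular solution c_p = K: K = 3K + 5 ⇒ K = - \frac{5}{2}.
General: c(n) = A·(3)^n - \frac{5}{2}.
Apply c(0) = -4: A - \frac{5}{2} = -4 ⇒ A = - \frac{3}{2}.
So c(n) = - \frac{3 \cdot 3^{n}}{2} - \frac{5}{2}.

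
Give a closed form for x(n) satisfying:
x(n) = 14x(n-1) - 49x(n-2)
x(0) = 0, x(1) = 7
Characteristic equation: x² - 14x + 49 = 0, which is (x - (7))².
Repeated root r = 7.
General solution: x(n) = (A + Bn)·(7)^n.
From x(0) = 0: A = 0.
From x(1) = 7: (A + B)·(7) = 7 ⇒ B = 1.
So x(n) = \left(n\right) \cdot (7)^n.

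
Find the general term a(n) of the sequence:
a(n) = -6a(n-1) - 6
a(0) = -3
First-order linear non-homogeneous.
Homogeneous solution: a_h(n) = A·(-6)^n.
Try constant particular solution a_p = K: K = -6K - 6 ⇒ K = - \frac{6}{7}.
General: a(n) = A·(-6)^n - \frac{6}{7}.
Apply a(0) = -3: A - \frac{6}{7} = -3 ⇒ A = - \frac{15}{7}.
So a(n) = - \frac{15 \left(-6\right)^{n}}{7} - \frac{6}{7}.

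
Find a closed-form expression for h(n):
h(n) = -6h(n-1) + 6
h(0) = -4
First-order linear non-homogeneous.
Homogeneous solution: h_h(n) = A·(-6)^n.
Try constant particular solution h_p = K: K = -6K + 6 ⇒ K = \frac{6}{7}.
General: h(n) = A·(-6)^n + \frac{6}{7}.
Apply h(0) = -4: A + \frac{6}{7} = -4 ⇒ A = - \frac{34}{7}.
So h(n) = \frac{6}{7} - \frac{34 \left(-6\right)^{n}}{7}.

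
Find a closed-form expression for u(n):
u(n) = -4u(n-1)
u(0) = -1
This is a homogeneous first-order recurrence with ratio -4.
By induction u(n) = u(0) · (-4)^n = - \left(-4\right)^{n}.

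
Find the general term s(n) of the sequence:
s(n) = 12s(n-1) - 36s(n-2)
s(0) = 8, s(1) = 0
Characteristic equation: x² - 12x + 36 = 0, which is (x - (6))².
Repeated root r = 6.
General solution: s(n) = (A + Bn)·(6)^n.
From s(0) = 8: A = 8.
From s(1) = 0: (A + B)·(6) = 0 ⇒ B = -8.
So s(n) = \left(8 - 8 n\right) \cdot (6)^n.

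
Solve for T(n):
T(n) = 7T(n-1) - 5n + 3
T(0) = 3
First-order linear with linear forcing.
Homogeneous solution: T_h(n) = A·(7)^n.
Try particular T_p(n) = pn + q. Substituting:
  pn + q = 7(p(n-1) + q) - 5n + 3.
Matching the n-coefficient: p = 7p - 5 ⇒ p = \frac{5}{6}.
Matching constants: q = -7p + 7q + 3 ⇒ q = \frac{17}{36}.
General: T(n) = A·(7)^n + \frac{5 n}{6} + \frac{17}{36}.
Apply T(0) = 3: A + \frac{17}{36} = 3 ⇒ A = \frac{91}{36}.
So T(n) = \frac{91 \cdot 7^{n}}{36} + \frac{5 n}{6} + \frac{17}{36}.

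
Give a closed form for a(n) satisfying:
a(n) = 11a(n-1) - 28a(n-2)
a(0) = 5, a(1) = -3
Characteristic equation: x² - 11x + 28 = 0, which factors as (x - (4))(x - (7)) = 0.
Roots r₁ = 4, r₂ = 7 (distinct).
General solution: a(n) = A·(4)^n + B·(7)^n.
From a(0) = 5: A + B = 5.
From a(1) = -3: 4A + 7B = -3.
Solving: A = \frac{38}{3}, B = - \frac{23}{3}.
So a(n) = \frac{38 \cdot 4^{n}}{3} - \frac{23 \cdot 7^{n}}{3}.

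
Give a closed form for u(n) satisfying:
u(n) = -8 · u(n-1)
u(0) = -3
Pure geometric recurrence with ratio -8.
By induction u(n) = u(0) · (-8)^n = - 3 \left(-8\right)^{n}.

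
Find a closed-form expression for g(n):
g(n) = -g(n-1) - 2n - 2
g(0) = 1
First-order linear with linear forcing.
Homogeneous solution: g_h(n) = A·(-1)^n.
Try particular g_p(n) = pn + q. Substituting:
  pn + q = -(p(n-1) + q) - 2n - 2.
Matching the n-coefficient: p = -p - 2 ⇒ p = -1.
Matching constants: q = p - q - 2 ⇒ q = - \frac{3}{2}.
General: g(n) = A·(-1)^n - n - \frac{3}{2}.
Apply g(0) = 1: A - \frac{3}{2} = 1 ⇒ A = \frac{5}{2}.
So g(n) = \frac{5 \left(-1\right)^{n}}{2} - n - \frac{3}{2}.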